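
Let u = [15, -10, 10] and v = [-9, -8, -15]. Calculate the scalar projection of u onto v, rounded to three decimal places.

u · v = 15·(-9) + (-10)·(-8) + 10·(-15) = -135 + 80 - 150 = -205
|v| = √(81 + 64 + 225) = √370 ≈ 19.2354
comp_v u = -205 / √370 ≈ -10.657

-10.657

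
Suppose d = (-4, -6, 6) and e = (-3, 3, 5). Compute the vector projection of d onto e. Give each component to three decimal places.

(-1.674, 1.674, 2.791)

d · e = (-4)·(-3) + (-6)·3 + 6·5 = 12 - 18 + 30 = 24
|e|² = 9 + 9 + 25 = 43
proj_e d = (24/43) · (-3, 3, 5) ≈ (-1.674, 1.674, 2.791)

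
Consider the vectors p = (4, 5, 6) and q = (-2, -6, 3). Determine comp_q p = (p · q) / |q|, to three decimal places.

p · q = 4·(-2) + 5·(-6) + 6·3 = -8 - 30 + 18 = -20
|q| = √(4 + 36 + 9) = √49 ≈ 7.0000
comp_q p = -20 / √49 ≈ -2.857

-2.857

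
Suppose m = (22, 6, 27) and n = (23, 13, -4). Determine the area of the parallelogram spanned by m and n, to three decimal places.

i: 6·(-4) - 27·13 = -24 - 351 = -375
j: 27·23 - 22·(-4) = 621 - (-88) = 709
k: 22·13 - 6·23 = 286 - 138 = 148
m × n = (-375, 709, 148)
|m × n| = √((-375)² + 709² + 148²) = √665210 ≈ 815.6041

815.604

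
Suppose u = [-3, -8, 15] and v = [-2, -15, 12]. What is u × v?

i: (-8)·12 - 15·(-15) = -96 - (-225) = 129
j: 15·(-2) - (-3)·12 = -30 - (-36) = 6
k: (-3)·(-15) - (-8)·(-2) = 45 - 16 = 29
u × v = (129, 6, 29)

(129, 6, 29)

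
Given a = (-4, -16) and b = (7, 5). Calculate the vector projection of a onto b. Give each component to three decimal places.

(-10.216, -7.297)

a · b = (-4)·7 + (-16)·5 = -28 - 80 = -108
|b|² = 49 + 25 = 74
proj_b a = (-108/74) · (7, 5) ≈ (-10.216, -7.297)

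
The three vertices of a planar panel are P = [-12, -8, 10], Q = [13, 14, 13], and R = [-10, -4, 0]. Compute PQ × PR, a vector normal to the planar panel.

PQ = (25, 22, 3)
PR = (2, 4, -10)
i: 22·(-10) - 3·4 = -220 - 12 = -232
j: 3·2 - 25·(-10) = 6 - (-250) = 256
k: 25·4 - 22·2 = 100 - 44 = 56
PQ × PR = (-232, 256, 56)

(-232, 256, 56)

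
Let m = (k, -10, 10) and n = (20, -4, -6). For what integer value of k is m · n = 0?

1

m · n = k·20 + (-10)·(-4) + 10·(-6) = -20 + 20k
Set equal to 0: 20k = 20, so k = 1.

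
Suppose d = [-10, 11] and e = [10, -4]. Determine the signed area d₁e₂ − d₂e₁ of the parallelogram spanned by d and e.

-70

(-10)·(-4) - 11·10 = 40 - 110 = -70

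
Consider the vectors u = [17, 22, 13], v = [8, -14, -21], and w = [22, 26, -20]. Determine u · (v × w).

v × w:
i: (-14)·(-20) - (-21)·26 = 280 - (-546) = 826
j: (-21)·22 - 8·(-20) = -462 - (-160) = -302
k: 8·26 - (-14)·22 = 208 - (-308) = 516
v × w = (826, -302, 516)
u · (v × w) = 17·826 + 22·(-302) + 13·516 = 14042 - 6644 + 6708 = 14106

14106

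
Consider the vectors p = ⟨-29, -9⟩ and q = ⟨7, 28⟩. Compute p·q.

-455

p · q = (-29)·7 + (-9)·28 = -203 - 252 = -455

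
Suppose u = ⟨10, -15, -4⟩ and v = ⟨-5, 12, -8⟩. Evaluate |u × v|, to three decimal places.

200.622

i: (-15)·(-8) - (-4)·12 = 120 - (-48) = 168
j: (-4)·(-5) - 10·(-8) = 20 - (-80) = 100
k: 10·12 - (-15)·(-5) = 120 - 75 = 45
u × v = (168, 100, 45)
|u × v| = √(168² + 100² + 45²) = √40249 ≈ 200.6215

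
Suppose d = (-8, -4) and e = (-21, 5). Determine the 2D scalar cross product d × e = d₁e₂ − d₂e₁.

-124

(-8)·5 - (-4)·(-21) = -40 - 84 = -124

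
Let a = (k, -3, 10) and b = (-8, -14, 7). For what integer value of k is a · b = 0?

14

a · b = k·(-8) + (-3)·(-14) + 10·7 = 112 - 8k
Set equal to 0: -8k = -112, so k = 14.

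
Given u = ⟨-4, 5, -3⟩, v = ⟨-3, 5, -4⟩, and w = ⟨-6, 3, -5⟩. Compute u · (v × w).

v × w:
i: 5·(-5) - (-4)·3 = -25 - (-12) = -13
j: (-4)·(-6) - (-3)·(-5) = 24 - 15 = 9
k: (-3)·3 - 5·(-6) = -9 - (-30) = 21
v × w = (-13, 9, 21)
u · (v × w) = (-4)·(-13) + 5·9 + (-3)·21 = 52 + 45 - 63 = 34

34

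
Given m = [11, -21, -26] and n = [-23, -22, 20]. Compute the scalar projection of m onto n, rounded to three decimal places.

m · n = 11·(-23) + (-21)·(-22) + (-26)·20 = -253 + 462 - 520 = -311
|n| = √(529 + 484 + 400) = √1413 ≈ 37.5899
comp_n m = -311 / √1413 ≈ -8.274

-8.274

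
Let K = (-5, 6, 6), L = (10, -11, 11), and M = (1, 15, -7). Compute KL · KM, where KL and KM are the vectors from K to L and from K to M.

-128

KL = L − K = (15, -17, 5)
KM = M − K = (6, 9, -13)
KL · KM = 15·6 + (-17)·9 + 5·(-13) = 90 - 153 - 65 = -128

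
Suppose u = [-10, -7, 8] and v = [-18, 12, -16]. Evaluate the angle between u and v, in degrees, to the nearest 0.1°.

94.7

u · v = (-10)·(-18) + (-7)·12 + 8·(-16) = 180 - 84 - 128 = -32
|u|² = 100 + 49 + 64 = 213,  |u| = √213 ≈ 14.594520
|v|² = 324 + 144 + 256 = 724,  |v| = √724 ≈ 26.907248
cos θ = -32 / (14.594520 · 26.907248) ≈ -0.08149
θ = arccos(-0.08149) ≈ 94.7°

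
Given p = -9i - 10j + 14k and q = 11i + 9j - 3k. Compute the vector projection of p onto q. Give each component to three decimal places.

(-12.043, -9.853, 3.284)

p · q = (-9)·11 + (-10)·9 + 14·(-3) = -99 - 90 - 42 = -231
|q|² = 121 + 81 + 9 = 211
proj_q p = (-231/211) · (11, 9, -3) ≈ (-12.043, -9.853, 3.284)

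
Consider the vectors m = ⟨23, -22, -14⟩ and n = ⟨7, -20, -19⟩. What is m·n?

m · n = 23·7 + (-22)·(-20) + (-14)·(-19) = 161 + 440 + 266 = 867

867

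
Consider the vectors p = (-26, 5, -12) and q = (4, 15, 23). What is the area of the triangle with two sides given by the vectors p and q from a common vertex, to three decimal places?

i: 5·23 - (-12)·15 = 115 - (-180) = 295
j: (-12)·4 - (-26)·23 = -48 - (-598) = 550
k: (-26)·15 - 5·4 = -390 - 20 = -410
p × q = (295, 550, -410)
|p × q| = √(295² + 550² + (-410)²) = √557625 ≈ 746.7429
area = ½ · 746.7429 ≈ 373.371

373.371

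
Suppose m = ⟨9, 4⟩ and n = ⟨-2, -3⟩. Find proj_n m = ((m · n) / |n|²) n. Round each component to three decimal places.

(4.615, 6.923)

m · n = 9·(-2) + 4·(-3) = -18 - 12 = -30
|n|² = 4 + 9 = 13
proj_n m = (-30/13) · (-2, -3) ≈ (4.615, 6.923)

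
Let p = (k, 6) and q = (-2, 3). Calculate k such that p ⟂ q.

9

p · q = k·(-2) + 6·3 = 18 - 2k
Set equal to 0: -2k = -18, so k = 9.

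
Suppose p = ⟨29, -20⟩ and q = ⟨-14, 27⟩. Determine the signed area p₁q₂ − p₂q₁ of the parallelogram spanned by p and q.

29·27 - (-20)·(-14) = 783 - 280 = 503

503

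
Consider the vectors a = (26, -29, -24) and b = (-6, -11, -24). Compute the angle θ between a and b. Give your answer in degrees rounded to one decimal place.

a · b = 26·(-6) + (-29)·(-11) + (-24)·(-24) = -156 + 319 + 576 = 739
|a|² = 676 + 841 + 576 = 2093,  |a| = √2093 ≈ 45.749317
|b|² = 36 + 121 + 576 = 733,  |b| = √733 ≈ 27.073973
cos θ = 739 / (45.749317 · 27.073973) ≈ 0.59663
θ = arccos(0.59663) ≈ 53.4°

53.4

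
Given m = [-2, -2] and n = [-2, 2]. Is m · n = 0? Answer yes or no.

m · n = (-2)·(-2) + (-2)·2 = 4 - 4 = 0
Zero, so the vectors are orthogonal.

yes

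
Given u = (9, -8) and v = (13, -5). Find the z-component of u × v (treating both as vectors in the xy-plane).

9·(-5) - (-8)·13 = -45 - (-104) = 59

59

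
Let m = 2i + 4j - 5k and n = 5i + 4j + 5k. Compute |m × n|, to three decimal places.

54.489

i: 4·5 - (-5)·4 = 20 - (-20) = 40
j: (-5)·5 - 2·5 = -25 - 10 = -35
k: 2·4 - 4·5 = 8 - 20 = -12
m × n = (40, -35, -12)
|m × n| = √(40² + (-35)² + (-12)²) = √2969 ≈ 54.4885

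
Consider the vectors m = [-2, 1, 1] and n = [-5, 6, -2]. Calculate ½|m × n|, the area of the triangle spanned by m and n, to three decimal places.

i: 1·(-2) - 1·6 = -2 - 6 = -8
j: 1·(-5) - (-2)·(-2) = -5 - 4 = -9
k: (-2)·6 - 1·(-5) = -12 - (-5) = -7
m × n = (-8, -9, -7)
|m × n| = √((-8)² + (-9)² + (-7)²) = √194 ≈ 13.9284
area = ½ · 13.9284 ≈ 6.964

6.964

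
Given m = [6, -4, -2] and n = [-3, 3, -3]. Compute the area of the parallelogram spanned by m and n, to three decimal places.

i: (-4)·(-3) - (-2)·3 = 12 - (-6) = 18
j: (-2)·(-3) - 6·(-3) = 6 - (-18) = 24
k: 6·3 - (-4)·(-3) = 18 - 12 = 6
m × n = (18, 24, 6)
|m × n| = √(18² + 24² + 6²) = √936 ≈ 30.5941

30.594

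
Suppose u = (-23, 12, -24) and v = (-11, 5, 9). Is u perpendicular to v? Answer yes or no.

u · v = (-23)·(-11) + 12·5 + (-24)·9 = 253 + 60 - 216 = 97
Nonzero, so the vectors are not orthogonal.

no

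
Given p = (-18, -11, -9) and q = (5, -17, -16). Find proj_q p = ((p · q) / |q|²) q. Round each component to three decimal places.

(2.114, -7.188, -6.765)

p · q = (-18)·5 + (-11)·(-17) + (-9)·(-16) = -90 + 187 + 144 = 241
|q|² = 25 + 289 + 256 = 570
proj_q p = (241/570) · (5, -17, -16) ≈ (2.114, -7.188, -6.765)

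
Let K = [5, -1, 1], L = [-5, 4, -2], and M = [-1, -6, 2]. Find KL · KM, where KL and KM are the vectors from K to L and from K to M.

KL = L − K = (-10, 5, -3)
KM = M − K = (-6, -5, 1)
KL · KM = (-10)·(-6) + 5·(-5) + (-3)·1 = 60 - 25 - 3 = 32

32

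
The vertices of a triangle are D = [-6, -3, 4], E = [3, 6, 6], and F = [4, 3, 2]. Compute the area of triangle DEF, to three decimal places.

DE = (9, 9, 2),  DF = (10, 6, -2)
i: 9·(-2) - 2·6 = -18 - 12 = -30
j: 2·10 - 9·(-2) = 20 - (-18) = 38
k: 9·6 - 9·10 = 54 - 90 = -36
DE × DF = (-30, 38, -36)
|DE × DF| = √3640 ≈ 60.3324
area = ½ · 60.3324 ≈ 30.166

30.166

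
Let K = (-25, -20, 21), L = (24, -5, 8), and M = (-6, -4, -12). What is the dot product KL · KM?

KL = L − K = (49, 15, -13)
KM = M − K = (19, 16, -33)
KL · KM = 49·19 + 15·16 + (-13)·(-33) = 931 + 240 + 429 = 1600

1600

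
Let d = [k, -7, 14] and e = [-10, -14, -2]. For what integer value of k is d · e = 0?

d · e = k·(-10) + (-7)·(-14) + 14·(-2) = 70 - 10k
Set equal to 0: -10k = -70, so k = 7.

7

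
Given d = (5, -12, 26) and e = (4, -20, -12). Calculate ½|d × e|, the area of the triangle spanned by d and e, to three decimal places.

342.964

i: (-12)·(-12) - 26·(-20) = 144 - (-520) = 664
j: 26·4 - 5·(-12) = 104 - (-60) = 164
k: 5·(-20) - (-12)·4 = -100 - (-48) = -52
d × e = (664, 164, -52)
|d × e| = √(664² + 164² + (-52)²) = √470496 ≈ 685.9271
area = ½ · 685.9271 ≈ 342.964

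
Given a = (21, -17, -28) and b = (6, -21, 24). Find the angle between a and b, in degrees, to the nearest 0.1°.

a · b = 21·6 + (-17)·(-21) + (-28)·24 = 126 + 357 - 672 = -189
|a|² = 441 + 289 + 784 = 1514,  |a| = √1514 ≈ 38.910153
|b|² = 36 + 441 + 576 = 1053,  |b| = √1053 ≈ 32.449961
cos θ = -189 / (38.910153 · 32.449961) ≈ -0.14969
θ = arccos(-0.14969) ≈ 98.6°

98.6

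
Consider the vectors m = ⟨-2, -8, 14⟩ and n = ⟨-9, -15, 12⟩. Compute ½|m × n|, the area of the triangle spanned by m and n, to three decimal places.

79.316

i: (-8)·12 - 14·(-15) = -96 - (-210) = 114
j: 14·(-9) - (-2)·12 = -126 - (-24) = -102
k: (-2)·(-15) - (-8)·(-9) = 30 - 72 = -42
m × n = (114, -102, -42)
|m × n| = √(114² + (-102)² + (-42)²) = √25164 ≈ 158.6316
area = ½ · 158.6316 ≈ 79.316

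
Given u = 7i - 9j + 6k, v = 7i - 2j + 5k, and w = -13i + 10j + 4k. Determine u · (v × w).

v × w:
i: (-2)·4 - 5·10 = -8 - 50 = -58
j: 5·(-13) - 7·4 = -65 - 28 = -93
k: 7·10 - (-2)·(-13) = 70 - 26 = 44
v × w = (-58, -93, 44)
u · (v × w) = 7·(-58) + (-9)·(-93) + 6·44 = -406 + 837 + 264 = 695

695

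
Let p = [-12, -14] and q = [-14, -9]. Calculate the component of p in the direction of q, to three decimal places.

p · q = (-12)·(-14) + (-14)·(-9) = 168 + 126 = 294
|q| = √(196 + 81) = √277 ≈ 16.6433
comp_q p = 294 / √277 ≈ 17.665

17.665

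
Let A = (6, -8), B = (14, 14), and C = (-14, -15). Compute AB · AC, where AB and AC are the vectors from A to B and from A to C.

AB = B − A = (8, 22)
AC = C − A = (-20, -7)
AB · AC = 8·(-20) + 22·(-7) = -160 - 154 = -314

-314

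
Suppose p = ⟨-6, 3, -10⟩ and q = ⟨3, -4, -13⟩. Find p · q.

p · q = (-6)·3 + 3·(-4) + (-10)·(-13) = -18 - 12 + 130 = 100

100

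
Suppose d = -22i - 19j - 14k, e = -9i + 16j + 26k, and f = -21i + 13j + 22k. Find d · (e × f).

3238

e × f:
i: 16·22 - 26·13 = 352 - 338 = 14
j: 26·(-21) - (-9)·22 = -546 - (-198) = -348
k: (-9)·13 - 16·(-21) = -117 - (-336) = 219
e × f = (14, -348, 219)
d · (e × f) = (-22)·14 + (-19)·(-348) + (-14)·219 = -308 + 6612 - 3066 = 3238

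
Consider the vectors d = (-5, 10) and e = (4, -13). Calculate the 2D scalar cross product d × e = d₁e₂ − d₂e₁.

25

(-5)·(-13) - 10·4 = 65 - 40 = 25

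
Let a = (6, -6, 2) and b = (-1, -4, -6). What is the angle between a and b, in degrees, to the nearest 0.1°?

84.6

a · b = 6·(-1) + (-6)·(-4) + 2·(-6) = -6 + 24 - 12 = 6
|a|² = 36 + 36 + 4 = 76,  |a| = √76 ≈ 8.717798
|b|² = 1 + 16 + 36 = 53,  |b| = √53 ≈ 7.280110
cos θ = 6 / (8.717798 · 7.280110) ≈ 0.09454
θ = arccos(0.09454) ≈ 84.6°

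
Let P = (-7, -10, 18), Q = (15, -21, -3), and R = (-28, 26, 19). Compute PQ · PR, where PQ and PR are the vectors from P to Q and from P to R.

-879

PQ = Q − P = (22, -11, -21)
PR = R − P = (-21, 36, 1)
PQ · PR = 22·(-21) + (-11)·36 + (-21)·1 = -462 - 396 - 21 = -879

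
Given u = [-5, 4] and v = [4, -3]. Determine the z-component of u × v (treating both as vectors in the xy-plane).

-1

(-5)·(-3) - 4·4 = 15 - 16 = -1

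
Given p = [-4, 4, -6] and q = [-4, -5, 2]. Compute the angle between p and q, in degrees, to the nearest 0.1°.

p · q = (-4)·(-4) + 4·(-5) + (-6)·2 = 16 - 20 - 12 = -16
|p|² = 16 + 16 + 36 = 68,  |p| = √68 ≈ 8.246211
|q|² = 16 + 25 + 4 = 45,  |q| = √45 ≈ 6.708204
cos θ = -16 / (8.246211 · 6.708204) ≈ -0.28924
θ = arccos(-0.28924) ≈ 106.8°

106.8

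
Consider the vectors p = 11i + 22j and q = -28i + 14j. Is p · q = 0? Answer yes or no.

p · q = 11·(-28) + 22·14 = -308 + 308 = 0
Zero, so the vectors are orthogonal.

yes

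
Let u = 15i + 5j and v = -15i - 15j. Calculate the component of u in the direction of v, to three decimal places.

u · v = 15·(-15) + 5·(-15) = -225 - 75 = -300
|v| = √(225 + 225) = √450 ≈ 21.2132
comp_v u = -300 / √450 ≈ -14.142

-14.142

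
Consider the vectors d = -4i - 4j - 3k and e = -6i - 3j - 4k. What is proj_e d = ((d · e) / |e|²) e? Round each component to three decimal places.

(-4.721, -2.361, -3.148)

d · e = (-4)·(-6) + (-4)·(-3) + (-3)·(-4) = 24 + 12 + 12 = 48
|e|² = 36 + 9 + 16 = 61
proj_e d = (48/61) · (-6, -3, -4) ≈ (-4.721, -2.361, -3.148)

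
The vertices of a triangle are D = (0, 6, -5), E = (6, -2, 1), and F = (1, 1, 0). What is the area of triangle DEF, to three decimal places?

17.029

DE = (6, -8, 6),  DF = (1, -5, 5)
i: (-8)·5 - 6·(-5) = -40 - (-30) = -10
j: 6·1 - 6·5 = 6 - 30 = -24
k: 6·(-5) - (-8)·1 = -30 - (-8) = -22
DE × DF = (-10, -24, -22)
|DE × DF| = √1160 ≈ 34.0588
area = ½ · 34.0588 ≈ 17.029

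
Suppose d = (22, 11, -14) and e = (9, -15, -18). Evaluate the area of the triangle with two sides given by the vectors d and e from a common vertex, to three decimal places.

325.348

i: 11·(-18) - (-14)·(-15) = -198 - 210 = -408
j: (-14)·9 - 22·(-18) = -126 - (-396) = 270
k: 22·(-15) - 11·9 = -330 - 99 = -429
d × e = (-408, 270, -429)
|d × e| = √((-408)² + 270² + (-429)²) = √423405 ≈ 650.6958
area = ½ · 650.6958 ≈ 325.348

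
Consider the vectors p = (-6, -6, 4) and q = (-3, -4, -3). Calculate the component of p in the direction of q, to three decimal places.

p · q = (-6)·(-3) + (-6)·(-4) + 4·(-3) = 18 + 24 - 12 = 30
|q| = √(9 + 16 + 9) = √34 ≈ 5.8310
comp_q p = 30 / √34 ≈ 5.145

5.145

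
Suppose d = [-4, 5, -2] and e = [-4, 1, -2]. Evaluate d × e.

(-8, 0, 16)

i: 5·(-2) - (-2)·1 = -10 - (-2) = -8
j: (-2)·(-4) - (-4)·(-2) = 8 - 8 = 0
k: (-4)·1 - 5·(-4) = -4 - (-20) = 16
d × e = (-8, 0, 16)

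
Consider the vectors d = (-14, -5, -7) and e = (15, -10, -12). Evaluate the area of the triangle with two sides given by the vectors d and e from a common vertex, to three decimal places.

173.820

i: (-5)·(-12) - (-7)·(-10) = 60 - 70 = -10
j: (-7)·15 - (-14)·(-12) = -105 - 168 = -273
k: (-14)·(-10) - (-5)·15 = 140 - (-75) = 215
d × e = (-10, -273, 215)
|d × e| = √((-10)² + (-273)² + 215²) = √120854 ≈ 347.6406
area = ½ · 347.6406 ≈ 173.820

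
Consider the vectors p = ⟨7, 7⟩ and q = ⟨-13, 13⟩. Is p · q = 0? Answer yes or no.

yes

p · q = 7·(-13) + 7·13 = -91 + 91 = 0
Zero, so the vectors are orthogonal.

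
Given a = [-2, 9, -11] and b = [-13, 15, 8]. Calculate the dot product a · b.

a · b = (-2)·(-13) + 9·15 + (-11)·8 = 26 + 135 - 88 = 73

73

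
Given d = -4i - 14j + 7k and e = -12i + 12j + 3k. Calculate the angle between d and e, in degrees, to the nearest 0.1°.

d · e = (-4)·(-12) + (-14)·12 + 7·3 = 48 - 168 + 21 = -99
|d|² = 16 + 196 + 49 = 261,  |d| = √261 ≈ 16.155494
|e|² = 144 + 144 + 9 = 297,  |e| = √297 ≈ 17.233688
cos θ = -99 / (16.155494 · 17.233688) ≈ -0.35558
θ = arccos(-0.35558) ≈ 110.8°

110.8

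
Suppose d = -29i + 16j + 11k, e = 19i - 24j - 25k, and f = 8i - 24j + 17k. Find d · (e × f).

17960

e × f:
i: (-24)·17 - (-25)·(-24) = -408 - 600 = -1008
j: (-25)·8 - 19·17 = -200 - 323 = -523
k: 19·(-24) - (-24)·8 = -456 - (-192) = -264
e × f = (-1008, -523, -264)
d · (e × f) = (-29)·(-1008) + 16·(-523) + 11·(-264) = 29232 - 8368 - 2904 = 17960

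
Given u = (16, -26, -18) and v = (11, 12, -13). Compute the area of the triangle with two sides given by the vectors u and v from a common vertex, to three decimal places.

365.889

i: (-26)·(-13) - (-18)·12 = 338 - (-216) = 554
j: (-18)·11 - 16·(-13) = -198 - (-208) = 10
k: 16·12 - (-26)·11 = 192 - (-286) = 478
u × v = (554, 10, 478)
|u × v| = √(554² + 10² + 478²) = √535500 ≈ 731.7787
area = ½ · 731.7787 ≈ 365.889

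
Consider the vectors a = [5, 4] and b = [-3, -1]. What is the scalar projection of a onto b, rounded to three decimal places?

-6.008

a · b = 5·(-3) + 4·(-1) = -15 - 4 = -19
|b| = √(9 + 1) = √10 ≈ 3.1623
comp_b a = -19 / √10 ≈ -6.008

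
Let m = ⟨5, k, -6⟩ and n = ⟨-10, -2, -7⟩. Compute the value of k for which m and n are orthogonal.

m · n = 5·(-10) + k·(-2) + (-6)·(-7) = -8 - 2k
Set equal to 0: -2k = 8, so k = -4.

-4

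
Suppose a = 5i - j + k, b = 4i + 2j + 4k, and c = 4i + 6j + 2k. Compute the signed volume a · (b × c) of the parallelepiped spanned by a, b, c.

-92

b × c:
i: 2·2 - 4·6 = 4 - 24 = -20
j: 4·4 - 4·2 = 16 - 8 = 8
k: 4·6 - 2·4 = 24 - 8 = 16
b × c = (-20, 8, 16)
a · (b × c) = 5·(-20) + (-1)·8 + 1·16 = -100 - 8 + 16 = -92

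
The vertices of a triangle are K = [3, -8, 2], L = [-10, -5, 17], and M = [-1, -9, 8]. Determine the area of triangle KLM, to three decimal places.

22.572

KL = (-13, 3, 15),  KM = (-4, -1, 6)
i: 3·6 - 15·(-1) = 18 - (-15) = 33
j: 15·(-4) - (-13)·6 = -60 - (-78) = 18
k: (-13)·(-1) - 3·(-4) = 13 - (-12) = 25
KL × KM = (33, 18, 25)
|KL × KM| = √2038 ≈ 45.1442
area = ½ · 45.1442 ≈ 22.572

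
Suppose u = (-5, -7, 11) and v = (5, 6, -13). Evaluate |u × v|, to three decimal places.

27.386

i: (-7)·(-13) - 11·6 = 91 - 66 = 25
j: 11·5 - (-5)·(-13) = 55 - 65 = -10
k: (-5)·6 - (-7)·5 = -30 - (-35) = 5
u × v = (25, -10, 5)
|u × v| = √(25² + (-10)² + 5²) = √750 ≈ 27.3861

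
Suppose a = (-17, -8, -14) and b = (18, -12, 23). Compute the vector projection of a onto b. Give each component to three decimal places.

(-9.605, 6.403, -12.273)

a · b = (-17)·18 + (-8)·(-12) + (-14)·23 = -306 + 96 - 322 = -532
|b|² = 324 + 144 + 529 = 997
proj_b a = (-532/997) · (18, -12, 23) ≈ (-9.605, 6.403, -12.273)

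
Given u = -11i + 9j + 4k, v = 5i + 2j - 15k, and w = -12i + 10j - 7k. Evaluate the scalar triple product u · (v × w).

v × w:
i: 2·(-7) - (-15)·10 = -14 - (-150) = 136
j: (-15)·(-12) - 5·(-7) = 180 - (-35) = 215
k: 5·10 - 2·(-12) = 50 - (-24) = 74
v × w = (136, 215, 74)
u · (v × w) = (-11)·136 + 9·215 + 4·74 = -1496 + 1935 + 296 = 735

735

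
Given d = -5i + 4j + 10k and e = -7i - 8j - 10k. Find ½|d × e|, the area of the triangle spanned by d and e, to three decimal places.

71.805

i: 4·(-10) - 10·(-8) = -40 - (-80) = 40
j: 10·(-7) - (-5)·(-10) = -70 - 50 = -120
k: (-5)·(-8) - 4·(-7) = 40 - (-28) = 68
d × e = (40, -120, 68)
|d × e| = √(40² + (-120)² + 68²) = √20624 ≈ 143.6106
area = ½ · 143.6106 ≈ 71.805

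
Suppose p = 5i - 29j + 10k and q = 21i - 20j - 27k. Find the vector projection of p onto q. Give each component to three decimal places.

p · q = 5·21 + (-29)·(-20) + 10·(-27) = 105 + 580 - 270 = 415
|q|² = 441 + 400 + 729 = 1570
proj_q p = (415/1570) · (21, -20, -27) ≈ (5.551, -5.287, -7.137)

(5.551, -5.287, -7.137)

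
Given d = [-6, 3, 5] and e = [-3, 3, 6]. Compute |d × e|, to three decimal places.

i: 3·6 - 5·3 = 18 - 15 = 3
j: 5·(-3) - (-6)·6 = -15 - (-36) = 21
k: (-6)·3 - 3·(-3) = -18 - (-9) = -9
d × e = (3, 21, -9)
|d × e| = √(3² + 21² + (-9)²) = √531 ≈ 23.0434

23.043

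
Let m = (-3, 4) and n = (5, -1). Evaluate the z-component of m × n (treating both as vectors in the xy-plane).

(-3)·(-1) - 4·5 = 3 - 20 = -17

-17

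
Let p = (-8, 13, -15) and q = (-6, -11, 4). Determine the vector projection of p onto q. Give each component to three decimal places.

(5.376, 9.855, -3.584)

p · q = (-8)·(-6) + 13·(-11) + (-15)·4 = 48 - 143 - 60 = -155
|q|² = 36 + 121 + 16 = 173
proj_q p = (-155/173) · (-6, -11, 4) ≈ (5.376, 9.855, -3.584)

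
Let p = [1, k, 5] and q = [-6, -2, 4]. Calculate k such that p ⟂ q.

7

p · q = 1·(-6) + k·(-2) + 5·4 = 14 - 2k
Set equal to 0: -2k = -14, so k = 7.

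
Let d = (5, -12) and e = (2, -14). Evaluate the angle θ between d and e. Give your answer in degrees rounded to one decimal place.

14.5

d · e = 5·2 + (-12)·(-14) = 10 + 168 = 178
|d|² = 25 + 144 = 169,  |d| = √169 ≈ 13.000000
|e|² = 4 + 196 = 200,  |e| = √200 ≈ 14.142136
cos θ = 178 / (13.000000 · 14.142136) ≈ 0.96819
θ = arccos(0.96819) ≈ 14.5°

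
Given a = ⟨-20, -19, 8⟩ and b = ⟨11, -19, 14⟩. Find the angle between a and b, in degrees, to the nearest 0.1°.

a · b = (-20)·11 + (-19)·(-19) + 8·14 = -220 + 361 + 112 = 253
|a|² = 400 + 361 + 64 = 825,  |a| = √825 ≈ 28.722813
|b|² = 121 + 361 + 196 = 678,  |b| = √678 ≈ 26.038433
cos θ = 253 / (28.722813 · 26.038433) ≈ 0.33828
θ = arccos(0.33828) ≈ 70.2°

70.2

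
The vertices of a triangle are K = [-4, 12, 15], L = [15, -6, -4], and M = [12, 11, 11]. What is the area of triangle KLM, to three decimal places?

KL = (19, -18, -19),  KM = (16, -1, -4)
i: (-18)·(-4) - (-19)·(-1) = 72 - 19 = 53
j: (-19)·16 - 19·(-4) = -304 - (-76) = -228
k: 19·(-1) - (-18)·16 = -19 - (-288) = 269
KL × KM = (53, -228, 269)
|KL × KM| = √127154 ≈ 356.5866
area = ½ · 356.5866 ≈ 178.293

178.293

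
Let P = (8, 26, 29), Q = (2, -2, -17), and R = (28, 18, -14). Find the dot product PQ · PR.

PQ = Q − P = (-6, -28, -46)
PR = R − P = (20, -8, -43)
PQ · PR = (-6)·20 + (-28)·(-8) + (-46)·(-43) = -120 + 224 + 1978 = 2082

2082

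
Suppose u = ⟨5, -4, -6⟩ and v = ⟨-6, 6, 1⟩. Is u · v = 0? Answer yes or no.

u · v = 5·(-6) + (-4)·6 + (-6)·1 = -30 - 24 - 6 = -60
Nonzero, so the vectors are not orthogonal.

no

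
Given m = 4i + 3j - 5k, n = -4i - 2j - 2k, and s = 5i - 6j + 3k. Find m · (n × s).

-236

n × s:
i: (-2)·3 - (-2)·(-6) = -6 - 12 = -18
j: (-2)·5 - (-4)·3 = -10 - (-12) = 2
k: (-4)·(-6) - (-2)·5 = 24 - (-10) = 34
n × s = (-18, 2, 34)
m · (n × s) = 4·(-18) + 3·2 + (-5)·34 = -72 + 6 - 170 = -236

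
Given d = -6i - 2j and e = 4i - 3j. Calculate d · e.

d · e = (-6)·4 + (-2)·(-3) = -24 + 6 = -18

-18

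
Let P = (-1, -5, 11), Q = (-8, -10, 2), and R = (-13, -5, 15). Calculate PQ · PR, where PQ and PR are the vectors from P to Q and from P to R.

PQ = Q − P = (-7, -5, -9)
PR = R − P = (-12, 0, 4)
PQ · PR = (-7)·(-12) + (-5)·0 + (-9)·4 = 84 + 0 - 36 = 48

48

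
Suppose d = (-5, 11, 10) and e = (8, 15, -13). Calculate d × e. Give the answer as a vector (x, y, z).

i: 11·(-13) - 10·15 = -143 - 150 = -293
j: 10·8 - (-5)·(-13) = 80 - 65 = 15
k: (-5)·15 - 11·8 = -75 - 88 = -163
d × e = (-293, 15, -163)

(-293, 15, -163)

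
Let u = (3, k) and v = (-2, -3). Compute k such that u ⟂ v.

u · v = 3·(-2) + k·(-3) = -6 - 3k
Set equal to 0: -3k = 6, so k = -2.

-2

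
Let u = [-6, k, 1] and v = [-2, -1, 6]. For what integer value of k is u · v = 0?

u · v = (-6)·(-2) + k·(-1) + 1·6 = 18 - 1k
Set equal to 0: -1k = -18, so k = 18.

18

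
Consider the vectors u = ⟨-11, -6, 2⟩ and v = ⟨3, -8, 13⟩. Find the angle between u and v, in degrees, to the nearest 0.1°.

u · v = (-11)·3 + (-6)·(-8) + 2·13 = -33 + 48 + 26 = 41
|u|² = 121 + 36 + 4 = 161,  |u| = √161 ≈ 12.688578
|v|² = 9 + 64 + 169 = 242,  |v| = √242 ≈ 15.556349
cos θ = 41 / (12.688578 · 15.556349) ≈ 0.20771
θ = arccos(0.20771) ≈ 78.0°

78.0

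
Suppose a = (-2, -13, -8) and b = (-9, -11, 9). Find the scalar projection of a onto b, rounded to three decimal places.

5.291

a · b = (-2)·(-9) + (-13)·(-11) + (-8)·9 = 18 + 143 - 72 = 89
|b| = √(81 + 121 + 81) = √283 ≈ 16.8226
comp_b a = 89 / √283 ≈ 5.291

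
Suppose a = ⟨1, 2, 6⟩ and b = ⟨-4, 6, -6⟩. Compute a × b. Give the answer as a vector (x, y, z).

(-48, -18, 14)

i: 2·(-6) - 6·6 = -12 - 36 = -48
j: 6·(-4) - 1·(-6) = -24 - (-6) = -18
k: 1·6 - 2·(-4) = 6 - (-8) = 14
a × b = (-48, -18, 14)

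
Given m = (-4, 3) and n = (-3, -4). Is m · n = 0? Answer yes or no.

m · n = (-4)·(-3) + 3·(-4) = 12 - 12 = 0
Zero, so the vectors are orthogonal.

yes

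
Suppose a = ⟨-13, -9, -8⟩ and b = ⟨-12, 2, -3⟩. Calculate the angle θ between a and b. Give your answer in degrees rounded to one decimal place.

43.1

a · b = (-13)·(-12) + (-9)·2 + (-8)·(-3) = 156 - 18 + 24 = 162
|a|² = 169 + 81 + 64 = 314,  |a| = √314 ≈ 17.720045
|b|² = 144 + 4 + 9 = 157,  |b| = √157 ≈ 12.529964
cos θ = 162 / (17.720045 · 12.529964) ≈ 0.72963
θ = arccos(0.72963) ≈ 43.1°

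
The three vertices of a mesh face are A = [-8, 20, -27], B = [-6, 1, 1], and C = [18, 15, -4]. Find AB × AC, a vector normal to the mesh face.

AB = (2, -19, 28)
AC = (26, -5, 23)
i: (-19)·23 - 28·(-5) = -437 - (-140) = -297
j: 28·26 - 2·23 = 728 - 46 = 682
k: 2·(-5) - (-19)·26 = -10 - (-494) = 484
AB × AC = (-297, 682, 484)

(-297, 682, 484)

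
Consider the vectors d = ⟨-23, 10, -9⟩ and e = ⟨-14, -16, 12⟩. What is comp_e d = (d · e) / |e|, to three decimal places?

2.212

d · e = (-23)·(-14) + 10·(-16) + (-9)·12 = 322 - 160 - 108 = 54
|e| = √(196 + 256 + 144) = √596 ≈ 24.4131
comp_e d = 54 / √596 ≈ 2.212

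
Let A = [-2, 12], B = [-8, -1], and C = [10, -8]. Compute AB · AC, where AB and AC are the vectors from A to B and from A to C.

188

AB = B − A = (-6, -13)
AC = C − A = (12, -20)
AB · AC = (-6)·12 + (-13)·(-20) = -72 + 260 = 188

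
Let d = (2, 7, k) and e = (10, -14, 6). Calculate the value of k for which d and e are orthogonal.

13

d · e = 2·10 + 7·(-14) + k·6 = -78 + 6k
Set equal to 0: 6k = 78, so k = 13.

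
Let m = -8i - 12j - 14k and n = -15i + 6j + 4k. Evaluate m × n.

(36, 242, -228)

i: (-12)·4 - (-14)·6 = -48 - (-84) = 36
j: (-14)·(-15) - (-8)·4 = 210 - (-32) = 242
k: (-8)·6 - (-12)·(-15) = -48 - 180 = -228
m × n = (36, 242, -228)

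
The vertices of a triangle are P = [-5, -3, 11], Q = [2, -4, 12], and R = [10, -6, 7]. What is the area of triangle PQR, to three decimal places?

21.989

PQ = (7, -1, 1),  PR = (15, -3, -4)
i: (-1)·(-4) - 1·(-3) = 4 - (-3) = 7
j: 1·15 - 7·(-4) = 15 - (-28) = 43
k: 7·(-3) - (-1)·15 = -21 - (-15) = -6
PQ × PR = (7, 43, -6)
|PQ × PR| = √1934 ≈ 43.9773
area = ½ · 43.9773 ≈ 21.989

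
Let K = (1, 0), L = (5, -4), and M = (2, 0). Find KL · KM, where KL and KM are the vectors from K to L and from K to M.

4

KL = L − K = (4, -4)
KM = M − K = (1, 0)
KL · KM = 4·1 + (-4)·0 = 4 + 0 = 4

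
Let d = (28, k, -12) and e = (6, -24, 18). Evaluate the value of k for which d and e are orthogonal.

d · e = 28·6 + k·(-24) + (-12)·18 = -48 - 24k
Set equal to 0: -24k = 48, so k = -2.

-2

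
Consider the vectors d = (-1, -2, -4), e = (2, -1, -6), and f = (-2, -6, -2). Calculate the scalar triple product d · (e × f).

58

e × f:
i: (-1)·(-2) - (-6)·(-6) = 2 - 36 = -34
j: (-6)·(-2) - 2·(-2) = 12 - (-4) = 16
k: 2·(-6) - (-1)·(-2) = -12 - 2 = -14
e × f = (-34, 16, -14)
d · (e × f) = (-1)·(-34) + (-2)·16 + (-4)·(-14) = 34 - 32 + 56 = 58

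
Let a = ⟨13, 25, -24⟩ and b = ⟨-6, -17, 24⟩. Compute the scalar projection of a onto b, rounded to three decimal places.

a · b = 13·(-6) + 25·(-17) + (-24)·24 = -78 - 425 - 576 = -1079
|b| = √(36 + 289 + 576) = √901 ≈ 30.0167
comp_b a = -1079 / √901 ≈ -35.947

-35.947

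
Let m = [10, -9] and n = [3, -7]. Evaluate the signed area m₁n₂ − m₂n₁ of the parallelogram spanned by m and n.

-43

10·(-7) - (-9)·3 = -70 - (-27) = -43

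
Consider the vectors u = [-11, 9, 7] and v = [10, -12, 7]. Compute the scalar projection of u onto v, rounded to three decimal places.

-9.873

u · v = (-11)·10 + 9·(-12) + 7·7 = -110 - 108 + 49 = -169
|v| = √(100 + 144 + 49) = √293 ≈ 17.1172
comp_v u = -169 / √293 ≈ -9.873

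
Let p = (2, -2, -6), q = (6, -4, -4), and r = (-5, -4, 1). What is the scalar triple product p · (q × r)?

196

q × r:
i: (-4)·1 - (-4)·(-4) = -4 - 16 = -20
j: (-4)·(-5) - 6·1 = 20 - 6 = 14
k: 6·(-4) - (-4)·(-5) = -24 - 20 = -44
q × r = (-20, 14, -44)
p · (q × r) = 2·(-20) + (-2)·14 + (-6)·(-44) = -40 - 28 + 264 = 196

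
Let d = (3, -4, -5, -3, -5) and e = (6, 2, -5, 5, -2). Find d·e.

d · e = 3·6 + (-4)·2 + (-5)·(-5) + (-3)·5 + (-5)·(-2) = 18 - 8 + 25 - 15 + 10 = 30

30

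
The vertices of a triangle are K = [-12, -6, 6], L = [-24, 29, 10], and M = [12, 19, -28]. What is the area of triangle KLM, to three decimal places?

KL = (-12, 35, 4),  KM = (24, 25, -34)
i: 35·(-34) - 4·25 = -1190 - 100 = -1290
j: 4·24 - (-12)·(-34) = 96 - 408 = -312
k: (-12)·25 - 35·24 = -300 - 840 = -1140
KL × KM = (-1290, -312, -1140)
|KL × KM| = √3061044 ≈ 1749.5840
area = ½ · 1749.5840 ≈ 874.792

874.792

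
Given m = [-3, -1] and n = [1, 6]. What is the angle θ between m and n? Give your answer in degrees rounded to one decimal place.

117.9

m · n = (-3)·1 + (-1)·6 = -3 - 6 = -9
|m|² = 9 + 1 = 10,  |m| = √10 ≈ 3.162278
|n|² = 1 + 36 = 37,  |n| = √37 ≈ 6.082763
cos θ = -9 / (3.162278 · 6.082763) ≈ -0.46789
θ = arccos(-0.46789) ≈ 117.9°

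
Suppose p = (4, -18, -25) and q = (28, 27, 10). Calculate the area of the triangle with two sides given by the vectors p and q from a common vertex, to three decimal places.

i: (-18)·10 - (-25)·27 = -180 - (-675) = 495
j: (-25)·28 - 4·10 = -700 - 40 = -740
k: 4·27 - (-18)·28 = 108 - (-504) = 612
p × q = (495, -740, 612)
|p × q| = √(495² + (-740)² + 612²) = √1167169 ≈ 1080.3560
area = ½ · 1080.3560 ≈ 540.178

540.178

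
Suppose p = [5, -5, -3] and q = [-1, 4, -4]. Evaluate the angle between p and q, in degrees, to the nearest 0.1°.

p · q = 5·(-1) + (-5)·4 + (-3)·(-4) = -5 - 20 + 12 = -13
|p|² = 25 + 25 + 9 = 59,  |p| = √59 ≈ 7.681146
|q|² = 1 + 16 + 16 = 33,  |q| = √33 ≈ 5.744563
cos θ = -13 / (7.681146 · 5.744563) ≈ -0.29462
θ = arccos(-0.29462) ≈ 107.1°

107.1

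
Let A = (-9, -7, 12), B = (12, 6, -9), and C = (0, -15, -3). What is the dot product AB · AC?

AB = B − A = (21, 13, -21)
AC = C − A = (9, -8, -15)
AB · AC = 21·9 + 13·(-8) + (-21)·(-15) = 189 - 104 + 315 = 400

400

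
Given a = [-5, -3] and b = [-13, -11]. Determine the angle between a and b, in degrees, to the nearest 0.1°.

9.3

a · b = (-5)·(-13) + (-3)·(-11) = 65 + 33 = 98
|a|² = 25 + 9 = 34,  |a| = √34 ≈ 5.830952
|b|² = 169 + 121 = 290,  |b| = √290 ≈ 17.029386
cos θ = 98 / (5.830952 · 17.029386) ≈ 0.98693
θ = arccos(0.98693) ≈ 9.3°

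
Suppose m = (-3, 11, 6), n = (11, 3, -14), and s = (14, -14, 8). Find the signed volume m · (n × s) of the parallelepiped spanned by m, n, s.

-3784

n × s:
i: 3·8 - (-14)·(-14) = 24 - 196 = -172
j: (-14)·14 - 11·8 = -196 - 88 = -284
k: 11·(-14) - 3·14 = -154 - 42 = -196
n × s = (-172, -284, -196)
m · (n × s) = (-3)·(-172) + 11·(-284) + 6·(-196) = 516 - 3124 - 1176 = -3784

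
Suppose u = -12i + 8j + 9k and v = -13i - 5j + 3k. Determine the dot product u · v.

u · v = (-12)·(-13) + 8·(-5) + 9·3 = 156 - 40 + 27 = 143

143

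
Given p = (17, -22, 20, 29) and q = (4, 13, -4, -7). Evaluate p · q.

p · q = 17·4 + (-22)·13 + 20·(-4) + 29·(-7) = 68 - 286 - 80 - 203 = -501

-501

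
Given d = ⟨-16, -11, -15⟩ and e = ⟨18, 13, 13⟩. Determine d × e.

i: (-11)·13 - (-15)·13 = -143 - (-195) = 52
j: (-15)·18 - (-16)·13 = -270 - (-208) = -62
k: (-16)·13 - (-11)·18 = -208 - (-198) = -10
d × e = (52, -62, -10)

(52, -62, -10)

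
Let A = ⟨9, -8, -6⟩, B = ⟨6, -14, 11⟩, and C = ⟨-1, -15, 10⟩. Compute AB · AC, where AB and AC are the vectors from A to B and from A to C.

AB = B − A = (-3, -6, 17)
AC = C − A = (-10, -7, 16)
AB · AC = (-3)·(-10) + (-6)·(-7) + 17·16 = 30 + 42 + 272 = 344

344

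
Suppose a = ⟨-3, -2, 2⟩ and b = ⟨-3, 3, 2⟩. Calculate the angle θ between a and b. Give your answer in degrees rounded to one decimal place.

68.8

a · b = (-3)·(-3) + (-2)·3 + 2·2 = 9 - 6 + 4 = 7
|a|² = 9 + 4 + 4 = 17,  |a| = √17 ≈ 4.123106
|b|² = 9 + 9 + 4 = 22,  |b| = √22 ≈ 4.690416
cos θ = 7 / (4.123106 · 4.690416) ≈ 0.36196
θ = arccos(0.36196) ≈ 68.8°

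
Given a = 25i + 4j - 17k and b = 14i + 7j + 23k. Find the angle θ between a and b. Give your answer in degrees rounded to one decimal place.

a · b = 25·14 + 4·7 + (-17)·23 = 350 + 28 - 391 = -13
|a|² = 625 + 16 + 289 = 930,  |a| = √930 ≈ 30.495901
|b|² = 196 + 49 + 529 = 774,  |b| = √774 ≈ 27.820855
cos θ = -13 / (30.495901 · 27.820855) ≈ -0.01532
θ = arccos(-0.01532) ≈ 90.9°

90.9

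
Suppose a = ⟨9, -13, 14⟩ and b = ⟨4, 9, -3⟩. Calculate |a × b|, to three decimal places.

i: (-13)·(-3) - 14·9 = 39 - 126 = -87
j: 14·4 - 9·(-3) = 56 - (-27) = 83
k: 9·9 - (-13)·4 = 81 - (-52) = 133
a × b = (-87, 83, 133)
|a × b| = √((-87)² + 83² + 133²) = √32147 ≈ 179.2958

179.296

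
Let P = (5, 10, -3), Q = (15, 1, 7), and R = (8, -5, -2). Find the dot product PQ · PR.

175

PQ = Q − P = (10, -9, 10)
PR = R − P = (3, -15, 1)
PQ · PR = 10·3 + (-9)·(-15) + 10·1 = 30 + 135 + 10 = 175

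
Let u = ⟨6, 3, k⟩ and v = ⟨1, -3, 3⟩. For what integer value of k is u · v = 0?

1

u · v = 6·1 + 3·(-3) + k·3 = -3 + 3k
Set equal to 0: 3k = 3, so k = 1.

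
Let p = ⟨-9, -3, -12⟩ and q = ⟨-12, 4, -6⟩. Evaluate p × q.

(66, 90, -72)

i: (-3)·(-6) - (-12)·4 = 18 - (-48) = 66
j: (-12)·(-12) - (-9)·(-6) = 144 - 54 = 90
k: (-9)·4 - (-3)·(-12) = -36 - 36 = -72
p × q = (66, 90, -72)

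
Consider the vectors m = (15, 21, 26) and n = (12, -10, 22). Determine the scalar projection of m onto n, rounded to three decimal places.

m · n = 15·12 + 21·(-10) + 26·22 = 180 - 210 + 572 = 542
|n| = √(144 + 100 + 484) = √728 ≈ 26.9815
comp_n m = 542 / √728 ≈ 20.088

20.088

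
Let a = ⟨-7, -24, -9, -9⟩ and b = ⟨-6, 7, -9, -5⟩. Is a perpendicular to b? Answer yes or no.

a · b = (-7)·(-6) + (-24)·7 + (-9)·(-9) + (-9)·(-5) = 42 - 168 + 81 + 45 = 0
Zero, so the vectors are orthogonal.

yes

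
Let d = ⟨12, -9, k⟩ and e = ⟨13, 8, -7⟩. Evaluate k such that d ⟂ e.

12

d · e = 12·13 + (-9)·8 + k·(-7) = 84 - 7k
Set equal to 0: -7k = -84, so k = 12.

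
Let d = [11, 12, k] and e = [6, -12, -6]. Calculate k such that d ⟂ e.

-13

d · e = 11·6 + 12·(-12) + k·(-6) = -78 - 6k
Set equal to 0: -6k = 78, so k = -13.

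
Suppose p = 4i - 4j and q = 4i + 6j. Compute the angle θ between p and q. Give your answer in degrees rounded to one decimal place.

101.3

p · q = 4·4 + (-4)·6 = 16 - 24 = -8
|p|² = 16 + 16 = 32,  |p| = √32 ≈ 5.656854
|q|² = 16 + 36 = 52,  |q| = √52 ≈ 7.211103
cos θ = -8 / (5.656854 · 7.211103) ≈ -0.19612
θ = arccos(-0.19612) ≈ 101.3°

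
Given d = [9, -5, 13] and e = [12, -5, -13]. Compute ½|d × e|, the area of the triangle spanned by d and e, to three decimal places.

i: (-5)·(-13) - 13·(-5) = 65 - (-65) = 130
j: 13·12 - 9·(-13) = 156 - (-117) = 273
k: 9·(-5) - (-5)·12 = -45 - (-60) = 15
d × e = (130, 273, 15)
|d × e| = √(130² + 273² + 15²) = √91654 ≈ 302.7441
area = ½ · 302.7441 ≈ 151.372

151.372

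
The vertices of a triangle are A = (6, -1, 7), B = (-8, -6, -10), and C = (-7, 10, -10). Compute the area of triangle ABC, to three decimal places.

AB = (-14, -5, -17),  AC = (-13, 11, -17)
i: (-5)·(-17) - (-17)·11 = 85 - (-187) = 272
j: (-17)·(-13) - (-14)·(-17) = 221 - 238 = -17
k: (-14)·11 - (-5)·(-13) = -154 - 65 = -219
AB × AC = (272, -17, -219)
|AB × AC| = √122234 ≈ 349.6198
area = ½ · 349.6198 ≈ 174.810

174.810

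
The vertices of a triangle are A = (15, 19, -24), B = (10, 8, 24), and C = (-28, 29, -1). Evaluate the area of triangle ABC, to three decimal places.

1073.478

AB = (-5, -11, 48),  AC = (-43, 10, 23)
i: (-11)·23 - 48·10 = -253 - 480 = -733
j: 48·(-43) - (-5)·23 = -2064 - (-115) = -1949
k: (-5)·10 - (-11)·(-43) = -50 - 473 = -523
AB × AC = (-733, -1949, -523)
|AB × AC| = √4609419 ≈ 2146.9558
area = ½ · 2146.9558 ≈ 1073.478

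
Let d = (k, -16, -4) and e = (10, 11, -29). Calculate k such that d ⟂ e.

d · e = k·10 + (-16)·11 + (-4)·(-29) = -60 + 10k
Set equal to 0: 10k = 60, so k = 6.

6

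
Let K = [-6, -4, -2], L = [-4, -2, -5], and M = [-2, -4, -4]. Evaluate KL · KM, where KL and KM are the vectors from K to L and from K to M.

KL = L − K = (2, 2, -3)
KM = M − K = (4, 0, -2)
KL · KM = 2·4 + 2·0 + (-3)·(-2) = 8 + 0 + 6 = 14

14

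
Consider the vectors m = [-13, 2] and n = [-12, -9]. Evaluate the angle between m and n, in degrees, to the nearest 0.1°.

45.6

m · n = (-13)·(-12) + 2·(-9) = 156 - 18 = 138
|m|² = 169 + 4 = 173,  |m| = √173 ≈ 13.152946
|n|² = 144 + 81 = 225,  |n| = √225 ≈ 15.000000
cos θ = 138 / (13.152946 · 15.000000) ≈ 0.69946
θ = arccos(0.69946) ≈ 45.6°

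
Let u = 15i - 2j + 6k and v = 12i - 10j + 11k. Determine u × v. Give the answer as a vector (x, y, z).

(38, -93, -126)

i: (-2)·11 - 6·(-10) = -22 - (-60) = 38
j: 6·12 - 15·11 = 72 - 165 = -93
k: 15·(-10) - (-2)·12 = -150 - (-24) = -126
u × v = (38, -93, -126)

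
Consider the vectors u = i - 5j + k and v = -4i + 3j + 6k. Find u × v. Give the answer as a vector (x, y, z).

i: (-5)·6 - 1·3 = -30 - 3 = -33
j: 1·(-4) - 1·6 = -4 - 6 = -10
k: 1·3 - (-5)·(-4) = 3 - 20 = -17
u × v = (-33, -10, -17)

(-33, -10, -17)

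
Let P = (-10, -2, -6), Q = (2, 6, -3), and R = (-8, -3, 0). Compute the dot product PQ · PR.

34

PQ = Q − P = (12, 8, 3)
PR = R − P = (2, -1, 6)
PQ · PR = 12·2 + 8·(-1) + 3·6 = 24 - 8 + 18 = 34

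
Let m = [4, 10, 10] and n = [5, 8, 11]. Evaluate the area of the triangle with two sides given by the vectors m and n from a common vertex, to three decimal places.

i: 10·11 - 10·8 = 110 - 80 = 30
j: 10·5 - 4·11 = 50 - 44 = 6
k: 4·8 - 10·5 = 32 - 50 = -18
m × n = (30, 6, -18)
|m × n| = √(30² + 6² + (-18)²) = √1260 ≈ 35.4965
area = ½ · 35.4965 ≈ 17.748

17.748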